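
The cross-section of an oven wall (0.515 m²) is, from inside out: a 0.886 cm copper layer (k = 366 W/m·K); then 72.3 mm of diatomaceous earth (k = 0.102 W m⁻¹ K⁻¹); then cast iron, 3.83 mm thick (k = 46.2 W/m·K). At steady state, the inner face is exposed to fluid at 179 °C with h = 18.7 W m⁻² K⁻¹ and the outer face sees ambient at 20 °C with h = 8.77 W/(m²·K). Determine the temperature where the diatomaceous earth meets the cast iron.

Treat each layer as a resistance in series:
  R_conv,in = 1/(hA) = 1/(18.7·0.515) = 0.1038 K/W
  R_copper = L/(kA) = 0.00886/(366·0.515) = 4.701×10^-5 K/W
  R_diatomaceous earth = L/(kA) = 0.0723/(0.102·0.515) = 1.376 K/W
  R_cast iron = L/(kA) = 0.00383/(46.2·0.515) = 1.610×10^-4 K/W
  R_conv,out = 1/(hA) = 1/(8.77·0.515) = 0.2214 K/W
ΣR = 0.1038 + 4.701×10^-5 + 1.376 + 1.610×10^-4 + 0.2214 = 1.701 K/W
Q = ΔT/ΣR = (179 °C − 20 °C)/1.701 = 93.47 W
From the inner boundary to the diatomaceous earth/cast iron interface, ΣR_partial = 1.480 K/W.
T_interface = T_in − Q·ΣR_partial = 179 °C − (93.47)(1.480) = 40.7 °C

T = 40.7 °C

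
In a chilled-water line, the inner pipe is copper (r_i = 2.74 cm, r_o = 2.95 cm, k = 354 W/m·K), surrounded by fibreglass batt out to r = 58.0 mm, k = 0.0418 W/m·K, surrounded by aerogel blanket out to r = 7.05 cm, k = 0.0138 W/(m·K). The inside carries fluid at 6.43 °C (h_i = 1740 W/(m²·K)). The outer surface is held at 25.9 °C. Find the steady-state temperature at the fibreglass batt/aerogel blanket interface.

T = 16.8 °C

Resistance network (inner→outer):
  R'_conv,in = 1/(2πr h) = 1/(2π·0.0274·1740) = 0.003338 m·K/W
  R'_copper = ln(0.0295/0.0274)/(2πk) = 0.07385/(2π·354) = 3.320×10^-5 m·K/W
  R'_fibreglass batt = ln(0.0580/0.0295)/(2πk) = 0.6761/(2π·0.0418) = 2.574 m·K/W
  R'_aerogel blanket = ln(0.0705/0.0580)/(2πk) = 0.1952/(2π·0.0138) = 2.251 m·K/W
ΣR = 0.003338 + 3.320×10^-5 + 2.574 + 2.251 = 4.828 m·K/W
Q' = ΔT/ΣR = (6.43 °C − 25.9 °C)/4.828 = -4.033 W/m
From the inner boundary to the fibreglass batt/aerogel blanket interface, ΣR_partial = 2.577 m·K/W.
T_interface = T_in − Q'·ΣR_partial = 6.43 °C − (-4.033)(2.577) = 16.8 °C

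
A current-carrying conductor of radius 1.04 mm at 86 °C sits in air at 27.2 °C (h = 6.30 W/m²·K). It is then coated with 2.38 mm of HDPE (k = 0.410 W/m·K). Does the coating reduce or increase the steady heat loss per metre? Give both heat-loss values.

Critical radius for a cylinder: r_cr = k/h = 0.0651 m = 6.51 cm.
Outer radius after coating: r₂ = 0.00104 + 0.00238 = 0.00342 m.
Since r₁ < r_cr and r₂ ≤ r_cr, the coating moves toward the maximum at r_cr — heat loss rises.
Bare: R = 1/(2πr₁h) = 24.29 m·K/W; Q = 58.8/24.29 = 2.42 W/m.
Coated: R = R_cond + R_conv = 7.849 m·K/W; Q = 58.8/7.849 = 7.49 W/m.

increases: 2.42 → 7.49 W/m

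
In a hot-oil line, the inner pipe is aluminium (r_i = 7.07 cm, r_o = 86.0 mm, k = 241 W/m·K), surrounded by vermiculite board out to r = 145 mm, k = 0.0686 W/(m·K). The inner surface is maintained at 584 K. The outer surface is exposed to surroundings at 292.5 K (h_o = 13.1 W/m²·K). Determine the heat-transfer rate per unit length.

Q' = 225 W/m

Treat each layer as a resistance in series:
  R'_aluminium = ln(0.0860/0.0707)/(2πk) = 0.1959/(2π·241) = 1.294×10^-4 m·K/W
  R'_vermiculite board = ln(0.145/0.0860)/(2πk) = 0.5224/(2π·0.0686) = 1.212 m·K/W
  R'_conv,out = 1/(2πr h) = 1/(2π·0.145·13.1) = 0.08379 m·K/W
ΣR = 1.294×10^-4 + 1.212 + 0.08379 = 1.296 m·K/W
Q' = ΔT/ΣR = (584 K − 292.5 K)/1.296 = 225 W/m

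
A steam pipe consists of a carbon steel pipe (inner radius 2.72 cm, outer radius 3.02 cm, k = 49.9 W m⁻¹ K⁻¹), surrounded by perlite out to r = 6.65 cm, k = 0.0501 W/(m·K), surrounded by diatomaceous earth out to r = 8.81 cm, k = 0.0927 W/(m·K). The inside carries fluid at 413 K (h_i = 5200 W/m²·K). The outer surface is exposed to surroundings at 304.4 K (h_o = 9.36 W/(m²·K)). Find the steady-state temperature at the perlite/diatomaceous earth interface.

T = 327.4 K

Series thermal resistances, inner to outer:
  R'_conv,in = 1/(2πr h) = 1/(2π·0.0272·5200) = 0.001125 m·K/W
  R'_carbon steel = ln(0.0302/0.0272)/(2πk) = 0.1046/(2π·49.9) = 3.337×10^-4 m·K/W
  R'_perlite = ln(0.0665/0.0302)/(2πk) = 0.7894/(2π·0.0501) = 2.508 m·K/W
  R'_diatomaceous earth = ln(0.0881/0.0665)/(2πk) = 0.2813/(2π·0.0927) = 0.4829 m·K/W
  R'_conv,out = 1/(2πr h) = 1/(2π·0.0881·9.36) = 0.1930 m·K/W
ΣR = 0.001125 + 3.337×10^-4 + 2.508 + 0.4829 + 0.1930 = 3.185 m·K/W
Q' = ΔT/ΣR = (413 K − 304.4 K)/3.185 = 34.10 W/m
From the inner boundary to the perlite/diatomaceous earth interface, ΣR_partial = 2.509 m·K/W.
T_interface = T_in − Q'·ΣR_partial = 413 K − (34.10)(2.509) = 327.4 K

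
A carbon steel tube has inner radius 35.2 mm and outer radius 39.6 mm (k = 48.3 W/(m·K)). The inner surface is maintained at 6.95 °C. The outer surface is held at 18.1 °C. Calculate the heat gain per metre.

Q' = 2πk·ΔT/ln(r₂/r₁) = 2π × 48.3 × 11.15 / ln(0.0396/0.0352) = 28700 W/m

Q' = 28700 W/m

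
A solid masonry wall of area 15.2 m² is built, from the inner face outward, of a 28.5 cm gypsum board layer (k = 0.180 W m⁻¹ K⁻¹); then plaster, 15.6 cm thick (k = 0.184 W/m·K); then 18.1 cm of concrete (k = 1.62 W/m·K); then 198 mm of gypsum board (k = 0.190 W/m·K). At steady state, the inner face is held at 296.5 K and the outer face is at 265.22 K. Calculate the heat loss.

Q = 133 W

Treat each layer as a resistance in series:
  R_gypsum board = L/(kA) = 0.285/(0.180·15.2) = 0.1042 K/W
  R_plaster = L/(kA) = 0.156/(0.184·15.2) = 0.05578 K/W
  R_concrete = L/(kA) = 0.181/(1.62·15.2) = 0.007351 K/W
  R_gypsum board = L/(kA) = 0.198/(0.190·15.2) = 0.06856 K/W
ΣR = 0.1042 + 0.05578 + 0.007351 + 0.06856 = 0.2359 K/W
Q = ΔT/ΣR = (296.5 K − 265.22 K)/0.2359 = 133 W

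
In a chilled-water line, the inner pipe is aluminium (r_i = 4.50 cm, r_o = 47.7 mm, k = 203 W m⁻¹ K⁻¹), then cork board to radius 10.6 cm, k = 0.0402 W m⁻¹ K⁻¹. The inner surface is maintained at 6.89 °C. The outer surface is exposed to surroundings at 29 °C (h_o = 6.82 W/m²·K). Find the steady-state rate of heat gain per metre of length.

Q' = 6.54 W/m

Treat each layer as a resistance in series:
  R'_aluminium = ln(0.0477/0.0450)/(2πk) = 0.05827/(2π·203) = 4.568×10^-5 m·K/W
  R'_cork board = ln(0.106/0.0477)/(2πk) = 0.7985/(2π·0.0402) = 3.161 m·K/W
  R'_conv,out = 1/(2πr h) = 1/(2π·0.106·6.82) = 0.2202 m·K/W
ΣR = 4.568×10^-5 + 3.161 + 0.2202 = 3.381 m·K/W
Q' = ΔT/ΣR = (6.89 °C − 29 °C)/3.381 = -6.54 W/m
(Negative Q' ⇒ heat flows inward; heat gain = 6.54 W/m.)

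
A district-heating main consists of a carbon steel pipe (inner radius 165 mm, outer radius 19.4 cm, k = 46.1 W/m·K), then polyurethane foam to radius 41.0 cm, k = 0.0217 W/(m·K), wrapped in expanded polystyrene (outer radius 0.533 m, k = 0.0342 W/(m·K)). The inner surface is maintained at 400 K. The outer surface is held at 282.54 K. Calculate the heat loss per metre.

Q' = 17.5 W/m

Series thermal resistances, inner to outer:
  R'_carbon steel = ln(0.194/0.165)/(2πk) = 0.1619/(2π·46.1) = 5.590×10^-4 m·K/W
  R'_polyurethane foam = ln(0.410/0.194)/(2πk) = 0.7483/(2π·0.0217) = 5.488 m·K/W
  R'_expanded polystyrene = ln(0.533/0.410)/(2πk) = 0.2624/(2π·0.0342) = 1.221 m·K/W
ΣR = 5.590×10^-4 + 5.488 + 1.221 = 6.710 m·K/W
Q' = ΔT/ΣR = (400 K − 282.54 K)/6.710 = 17.5 W/m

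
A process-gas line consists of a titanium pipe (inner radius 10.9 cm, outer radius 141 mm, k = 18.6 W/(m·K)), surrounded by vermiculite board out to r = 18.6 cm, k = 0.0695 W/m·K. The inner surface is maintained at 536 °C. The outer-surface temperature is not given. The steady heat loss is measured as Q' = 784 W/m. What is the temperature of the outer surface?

T_out = 37.0 °C

Sum the resistances:
  R'_titanium = ln(0.141/0.109)/(2πk) = 0.2574/(2π·18.6) = 0.002203 m·K/W
  R'_vermiculite board = ln(0.186/0.141)/(2πk) = 0.2770/(2π·0.0695) = 0.6343 m·K/W
ΣR = 0.6365 m·K/W
ΔT = Q'·ΣR = 784 × 0.6365 = 499.0 K
Heat flows outward, so T_out = T_in − ΔT = 536 − 499.0 = 37.0 °C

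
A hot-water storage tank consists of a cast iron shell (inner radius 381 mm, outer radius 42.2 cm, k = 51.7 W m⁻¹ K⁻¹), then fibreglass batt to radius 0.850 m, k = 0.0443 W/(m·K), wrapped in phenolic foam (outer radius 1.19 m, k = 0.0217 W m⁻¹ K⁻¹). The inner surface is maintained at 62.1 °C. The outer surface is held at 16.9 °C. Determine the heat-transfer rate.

Q = 13.4 W

Series thermal resistances, inner to outer:
  R_cast iron = (1/0.381 − 1/0.422)/(4πk) = 0.2550/(4π·51.7) = 3.925×10^-4 K/W
  R_fibreglass batt = (1/0.422 − 1/0.850)/(4πk) = 1.193/(4π·0.0443) = 2.143 K/W
  R_phenolic foam = (1/0.850 − 1/1.19)/(4πk) = 0.3361/(4π·0.0217) = 1.233 K/W
ΣR = 3.925×10^-4 + 2.143 + 1.233 = 3.376 K/W
Q = ΔT/ΣR = (62.1 °C − 16.9 °C)/3.376 = 13.4 W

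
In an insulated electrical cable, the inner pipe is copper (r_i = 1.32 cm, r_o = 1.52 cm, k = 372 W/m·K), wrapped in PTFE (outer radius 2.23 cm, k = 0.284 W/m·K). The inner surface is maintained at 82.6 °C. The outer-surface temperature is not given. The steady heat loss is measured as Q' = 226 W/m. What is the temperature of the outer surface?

T_out = 34.0 °C

Sum the resistances:
  R'_copper = ln(0.0152/0.0132)/(2πk) = 0.1411/(2π·372) = 6.036×10^-5 m·K/W
  R'_PTFE = ln(0.0223/0.0152)/(2πk) = 0.3833/(2π·0.284) = 0.2148 m·K/W
ΣR = 0.2149 m·K/W
ΔT = Q'·ΣR = 226 × 0.2149 = 48.57 K
Heat flows outward, so T_out = T_in − ΔT = 82.6 − 48.57 = 34.0 °C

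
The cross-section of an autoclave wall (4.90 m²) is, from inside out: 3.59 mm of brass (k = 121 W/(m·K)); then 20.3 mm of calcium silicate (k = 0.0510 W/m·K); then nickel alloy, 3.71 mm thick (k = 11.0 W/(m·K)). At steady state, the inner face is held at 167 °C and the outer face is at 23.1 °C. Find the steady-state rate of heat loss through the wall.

Q = 1770 W

Series thermal resistances, inner to outer:
  R_brass = L/(kA) = 0.00359/(121·4.90) = 6.055×10^-6 K/W
  R_calcium silicate = L/(kA) = 0.0203/(0.0510·4.90) = 0.08123 K/W
  R_nickel alloy = L/(kA) = 0.00371/(11.0·4.90) = 6.883×10^-5 K/W
ΣR = 6.055×10^-6 + 0.08123 + 6.883×10^-5 = 0.08130 K/W
Q = ΔT/ΣR = (167 °C − 23.1 °C)/0.08130 = 1770 W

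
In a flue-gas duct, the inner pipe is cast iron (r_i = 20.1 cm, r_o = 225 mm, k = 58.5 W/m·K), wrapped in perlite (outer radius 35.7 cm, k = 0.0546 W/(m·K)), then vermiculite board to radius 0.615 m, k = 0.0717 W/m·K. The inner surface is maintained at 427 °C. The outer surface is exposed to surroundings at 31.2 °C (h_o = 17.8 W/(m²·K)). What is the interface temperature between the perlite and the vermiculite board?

Series thermal resistances, inner to outer:
  R'_cast iron = ln(0.225/0.201)/(2πk) = 0.1128/(2π·58.5) = 3.069×10^-4 m·K/W
  R'_perlite = ln(0.357/0.225)/(2πk) = 0.4616/(2π·0.0546) = 1.346 m·K/W
  R'_vermiculite board = ln(0.615/0.357)/(2πk) = 0.5439/(2π·0.0717) = 1.207 m·K/W
  R'_conv,out = 1/(2πr h) = 1/(2π·0.615·17.8) = 0.01454 m·K/W
ΣR = 3.069×10^-4 + 1.346 + 1.207 + 0.01454 = 2.568 m·K/W
Q' = ΔT/ΣR = (427 °C − 31.2 °C)/2.568 = 154.1 W/m
From the inner boundary to the perlite/vermiculite board interface, ΣR_partial = 1.346 m·K/W.
T_interface = T_in − Q'·ΣR_partial = 427 °C − (154.1)(1.346) = 220 °C

T = 220 °C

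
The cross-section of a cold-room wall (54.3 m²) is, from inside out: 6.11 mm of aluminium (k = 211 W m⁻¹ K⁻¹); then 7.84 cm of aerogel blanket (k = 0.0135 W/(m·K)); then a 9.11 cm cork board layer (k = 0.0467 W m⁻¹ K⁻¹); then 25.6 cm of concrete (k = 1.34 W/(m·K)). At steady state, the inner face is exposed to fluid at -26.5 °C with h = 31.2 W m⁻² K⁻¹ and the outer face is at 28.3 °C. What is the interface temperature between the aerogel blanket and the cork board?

Series thermal resistances, inner to outer:
  R_conv,in = 1/(hA) = 1/(31.2·54.3) = 5.903×10^-4 K/W
  R_aluminium = L/(kA) = 0.00611/(211·54.3) = 5.333×10^-7 K/W
  R_aerogel blanket = L/(kA) = 0.0784/(0.0135·54.3) = 0.1070 K/W
  R_cork board = L/(kA) = 0.0911/(0.0467·54.3) = 0.03593 K/W
  R_concrete = L/(kA) = 0.256/(1.34·54.3) = 0.003518 K/W
ΣR = 5.903×10^-4 + 5.333×10^-7 + 0.1070 + 0.03593 + 0.003518 = 0.1470 K/W
Q = ΔT/ΣR = (-26.5 °C − 28.3 °C)/0.1470 = -372.8 W
From the inner boundary to the aerogel blanket/cork board interface, ΣR_partial = 0.1076 K/W.
T_interface = T_in − Q·ΣR_partial = -26.5 °C − (-372.8)(0.1076) = 13.6 °C

T = 13.6 °C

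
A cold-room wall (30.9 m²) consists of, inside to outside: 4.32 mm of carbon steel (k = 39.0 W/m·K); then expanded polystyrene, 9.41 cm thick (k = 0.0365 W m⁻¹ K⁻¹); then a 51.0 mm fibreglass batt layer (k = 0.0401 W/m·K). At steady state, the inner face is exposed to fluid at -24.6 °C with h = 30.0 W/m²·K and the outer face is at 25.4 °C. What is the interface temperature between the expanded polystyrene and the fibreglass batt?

Series thermal resistances, inner to outer:
  R_conv,in = 1/(hA) = 1/(30.0·30.9) = 0.001079 K/W
  R_carbon steel = L/(kA) = 0.00432/(39.0·30.9) = 3.585×10^-6 K/W
  R_expanded polystyrene = L/(kA) = 0.0941/(0.0365·30.9) = 0.08343 K/W
  R_fibreglass batt = L/(kA) = 0.0510/(0.0401·30.9) = 0.04116 K/W
ΣR = 0.001079 + 3.585×10^-6 + 0.08343 + 0.04116 = 0.1257 K/W
Q = ΔT/ΣR = (-24.6 °C − 25.4 °C)/0.1257 = -397.8 W
From the inner boundary to the expanded polystyrene/fibreglass batt interface, ΣR_partial = 0.08451 K/W.
T_interface = T_in − Q·ΣR_partial = -24.6 °C − (-397.8)(0.08451) = 9.02 °C

T = 9.02 °C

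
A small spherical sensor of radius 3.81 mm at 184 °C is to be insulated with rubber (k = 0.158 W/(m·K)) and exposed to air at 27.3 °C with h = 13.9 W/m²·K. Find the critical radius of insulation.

For a sphere, r_cr = 2k_ins/h = 2·0.158/13.9 = 0.0227 m = 2.27 cm

r_cr = 2.27 cm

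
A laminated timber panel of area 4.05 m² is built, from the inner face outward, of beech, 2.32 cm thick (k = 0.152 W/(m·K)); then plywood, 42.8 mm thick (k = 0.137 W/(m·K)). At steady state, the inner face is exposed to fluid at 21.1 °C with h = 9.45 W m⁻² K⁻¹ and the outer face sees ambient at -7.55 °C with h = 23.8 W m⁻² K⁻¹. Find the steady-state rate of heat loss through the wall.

Series thermal resistances, inner to outer:
  R_conv,in = 1/(hA) = 1/(9.45·4.05) = 0.02613 K/W
  R_beech = L/(kA) = 0.0232/(0.152·4.05) = 0.03769 K/W
  R_plywood = L/(kA) = 0.0428/(0.137·4.05) = 0.07714 K/W
  R_conv,out = 1/(hA) = 1/(23.8·4.05) = 0.01037 K/W
ΣR = 0.02613 + 0.03769 + 0.07714 + 0.01037 = 0.1513 K/W
Q = ΔT/ΣR = (21.1 °C − -7.55 °C)/0.1513 = 189 W

Q = 189 W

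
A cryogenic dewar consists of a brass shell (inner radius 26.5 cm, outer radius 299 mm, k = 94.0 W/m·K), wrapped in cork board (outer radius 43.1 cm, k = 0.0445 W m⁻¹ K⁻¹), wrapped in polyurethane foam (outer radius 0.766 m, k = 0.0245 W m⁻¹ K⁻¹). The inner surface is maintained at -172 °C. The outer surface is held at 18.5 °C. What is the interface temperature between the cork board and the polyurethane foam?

Treat each layer as a resistance in series:
  R_brass = (1/0.265 − 1/0.299)/(4πk) = 0.4291/(4π·94.0) = 3.633×10^-4 K/W
  R_cork board = (1/0.299 − 1/0.431)/(4πk) = 1.024/(4π·0.0445) = 1.832 K/W
  R_polyurethane foam = (1/0.431 − 1/0.766)/(4πk) = 1.015/(4π·0.0245) = 3.296 K/W
ΣR = 3.633×10^-4 + 1.832 + 3.296 = 5.128 K/W
Q = ΔT/ΣR = (-172 °C − 18.5 °C)/5.128 = -37.15 W
From the inner boundary to the cork board/polyurethane foam interface, ΣR_partial = 1.832 K/W.
T_interface = T_in − Q·ΣR_partial = -172 °C − (-37.15)(1.832) = -104 °C

T = -104 °C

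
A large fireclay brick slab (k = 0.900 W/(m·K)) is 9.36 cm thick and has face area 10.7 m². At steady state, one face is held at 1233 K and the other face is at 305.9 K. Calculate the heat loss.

Q = kA·ΔT/L = 0.900 × 10.7 × |1233 K − 305.9 K| / 0.0936 = 95400 W

Q = 95.4 kW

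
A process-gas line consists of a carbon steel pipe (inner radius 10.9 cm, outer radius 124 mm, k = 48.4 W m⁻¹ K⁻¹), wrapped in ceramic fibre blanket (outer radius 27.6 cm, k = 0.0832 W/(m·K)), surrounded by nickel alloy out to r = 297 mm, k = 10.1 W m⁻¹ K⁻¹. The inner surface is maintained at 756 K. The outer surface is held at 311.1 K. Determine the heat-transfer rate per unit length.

Resistance network (inner→outer):
  R'_carbon steel = ln(0.124/0.109)/(2πk) = 0.1289/(2π·48.4) = 4.240×10^-4 m·K/W
  R'_ceramic fibre blanket = ln(0.276/0.124)/(2πk) = 0.8001/(2π·0.0832) = 1.531 m·K/W
  R'_nickel alloy = ln(0.297/0.276)/(2πk) = 0.07333/(2π·10.1) = 0.001156 m·K/W
ΣR = 4.240×10^-4 + 1.531 + 0.001156 = 1.533 m·K/W
Q' = ΔT/ΣR = (756 K − 311.1 K)/1.533 = 290 W/m

Q' = 290 W/m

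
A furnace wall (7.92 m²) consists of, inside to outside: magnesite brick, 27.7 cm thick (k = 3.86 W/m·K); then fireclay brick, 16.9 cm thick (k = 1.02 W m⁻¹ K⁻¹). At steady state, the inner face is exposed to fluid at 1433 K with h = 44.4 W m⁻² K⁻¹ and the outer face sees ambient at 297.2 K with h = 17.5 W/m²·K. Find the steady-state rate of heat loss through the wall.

Treat each layer as a resistance in series:
  R_conv,in = 1/(hA) = 1/(44.4·7.92) = 0.002844 K/W
  R_magnesite brick = L/(kA) = 0.277/(3.86·7.92) = 0.009061 K/W
  R_fireclay brick = L/(kA) = 0.169/(1.02·7.92) = 0.02092 K/W
  R_conv,out = 1/(hA) = 1/(17.5·7.92) = 0.007215 K/W
ΣR = 0.002844 + 0.009061 + 0.02092 + 0.007215 = 0.04004 K/W
Q = ΔT/ΣR = (1433 K − 297.2 K)/0.04004 = 28400 W

Q = 28.4 kW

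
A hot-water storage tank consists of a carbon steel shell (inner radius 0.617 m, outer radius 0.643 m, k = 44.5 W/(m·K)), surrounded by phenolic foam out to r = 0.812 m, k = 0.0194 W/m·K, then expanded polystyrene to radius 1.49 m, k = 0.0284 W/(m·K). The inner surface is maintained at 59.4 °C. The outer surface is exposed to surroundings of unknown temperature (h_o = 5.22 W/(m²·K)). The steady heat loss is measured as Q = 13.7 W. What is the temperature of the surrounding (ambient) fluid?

Series resistances:
  R_carbon steel = (1/0.617 − 1/0.643)/(4πk) = 0.06554/(4π·44.5) = 1.172×10^-4 K/W
  R_phenolic foam = (1/0.643 − 1/0.812)/(4πk) = 0.3237/(4π·0.0194) = 1.328 K/W
  R_expanded polystyrene = (1/0.812 − 1/1.49)/(4πk) = 0.5604/(4π·0.0284) = 1.570 K/W
  R_conv,out = 1/(4πr²h) = 1/(4π·1.49²·5.22) = 0.006867 K/W
ΣR = 2.905 K/W
ΔT = Q·ΣR = 13.7 × 2.905 = 39.80 K
Heat flows outward, so T_out = T_in − ΔT = 59.4 − 39.80 = 19.6 °C

T_out = 19.6 °C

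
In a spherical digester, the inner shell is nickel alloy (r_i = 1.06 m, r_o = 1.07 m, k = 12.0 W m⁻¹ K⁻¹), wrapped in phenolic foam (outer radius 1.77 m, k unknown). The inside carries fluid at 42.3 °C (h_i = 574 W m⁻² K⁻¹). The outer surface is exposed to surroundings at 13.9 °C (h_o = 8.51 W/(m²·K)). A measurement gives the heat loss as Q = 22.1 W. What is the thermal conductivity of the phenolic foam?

k = 0.0229 W/m·K

ΣR = ΔT/Q = |42.3 − 13.9|/22.1 = 1.285 K/W
Known resistances:
  R_conv,in = 1/(4πr²h) = 1/(4π·1.06²·574) = 1.234×10^-4 K/W
  R_nickel alloy = (1/1.06 − 1/1.07)/(4πk) = 0.008817/(4π·12.0) = 5.847×10^-5 K/W
  R_conv,out = 1/(4πr²h) = 1/(4π·1.77²·8.51) = 0.002985 K/W
R_phenolic foam = ΣR − ΣR_known = 1.285 − 0.003167 = 1.282 K/W
(1/r₁−1/r₂)/(4πk) = 1.282 ⇒ k = 0.3696/(4π·1.282) = 0.0229 W/m·K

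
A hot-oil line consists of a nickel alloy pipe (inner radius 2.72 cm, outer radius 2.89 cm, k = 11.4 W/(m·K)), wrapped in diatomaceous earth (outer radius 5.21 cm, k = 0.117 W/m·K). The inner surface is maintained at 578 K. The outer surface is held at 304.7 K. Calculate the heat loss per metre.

Q' = 341 W/m

Treat each layer as a resistance in series:
  R'_nickel alloy = ln(0.0289/0.0272)/(2πk) = 0.06062/(2π·11.4) = 8.464×10^-4 m·K/W
  R'_diatomaceous earth = ln(0.0521/0.0289)/(2πk) = 0.5893/(2π·0.117) = 0.8017 m·K/W
ΣR = 8.464×10^-4 + 0.8017 = 0.8025 m·K/W
Q' = ΔT/ΣR = (578 K − 304.7 K)/0.8025 = 341 W/m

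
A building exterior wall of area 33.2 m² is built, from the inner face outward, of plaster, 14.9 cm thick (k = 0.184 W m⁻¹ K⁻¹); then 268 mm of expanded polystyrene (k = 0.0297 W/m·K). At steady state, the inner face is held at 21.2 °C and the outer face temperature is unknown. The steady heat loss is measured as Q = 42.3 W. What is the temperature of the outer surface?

T_out = 8.67 °C

Sum the resistances:
  R_plaster = L/(kA) = 0.149/(0.184·33.2) = 0.02439 K/W
  R_expanded polystyrene = L/(kA) = 0.268/(0.0297·33.2) = 0.2718 K/W
ΣR = 0.2962 K/W
ΔT = Q·ΣR = 42.3 × 0.2962 = 12.53 K
Heat flows outward, so T_out = T_in − ΔT = 21.2 − 12.53 = 8.67 °C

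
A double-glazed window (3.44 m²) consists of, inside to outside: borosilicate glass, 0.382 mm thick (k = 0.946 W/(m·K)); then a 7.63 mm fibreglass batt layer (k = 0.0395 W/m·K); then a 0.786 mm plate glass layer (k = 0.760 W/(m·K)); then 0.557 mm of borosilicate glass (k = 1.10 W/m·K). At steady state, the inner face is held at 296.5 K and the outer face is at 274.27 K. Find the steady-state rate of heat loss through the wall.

Q = 392 W

Resistance network (inner→outer):
  R_borosilicate glass = L/(kA) = 3.82×10^-4/(0.946·3.44) = 1.174×10^-4 K/W
  R_fibreglass batt = L/(kA) = 0.00763/(0.0395·3.44) = 0.05615 K/W
  R_plate glass = L/(kA) = 7.86×10^-4/(0.760·3.44) = 3.006×10^-4 K/W
  R_borosilicate glass = L/(kA) = 5.57×10^-4/(1.10·3.44) = 1.472×10^-4 K/W
ΣR = 1.174×10^-4 + 0.05615 + 3.006×10^-4 + 1.472×10^-4 = 0.05672 K/W
Q = ΔT/ΣR = (296.5 K − 274.27 K)/0.05672 = 392 W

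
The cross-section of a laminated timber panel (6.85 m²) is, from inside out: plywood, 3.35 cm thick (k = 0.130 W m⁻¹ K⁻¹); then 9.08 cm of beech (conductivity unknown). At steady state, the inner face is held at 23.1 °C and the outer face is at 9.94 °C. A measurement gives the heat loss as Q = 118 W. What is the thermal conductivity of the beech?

k = 0.179 W/m·K

ΣR = ΔT/Q = |23.1 − 9.94|/118 = 0.1115 K/W
Known resistances:
  R_plywood = L/(kA) = 0.0335/(0.130·6.85) = 0.03762 K/W
R_beech = ΣR − ΣR_known = 0.1115 − 0.03762 = 0.07388 K/W
L/(kA) = 0.07388 ⇒ k = 0.0908/(0.07388·6.85) = 0.179 W/m·K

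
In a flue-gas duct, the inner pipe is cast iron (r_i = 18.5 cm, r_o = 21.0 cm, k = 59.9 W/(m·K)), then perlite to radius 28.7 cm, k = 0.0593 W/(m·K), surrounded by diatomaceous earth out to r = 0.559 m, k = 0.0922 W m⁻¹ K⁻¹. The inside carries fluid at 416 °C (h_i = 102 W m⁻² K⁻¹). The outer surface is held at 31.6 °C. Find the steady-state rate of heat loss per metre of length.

Series thermal resistances, inner to outer:
  R'_conv,in = 1/(2πr h) = 1/(2π·0.185·102) = 0.008434 m·K/W
  R'_cast iron = ln(0.210/0.185)/(2πk) = 0.1268/(2π·59.9) = 3.368×10^-4 m·K/W
  R'_perlite = ln(0.287/0.210)/(2πk) = 0.3124/(2π·0.0593) = 0.8384 m·K/W
  R'_diatomaceous earth = ln(0.559/0.287)/(2πk) = 0.6667/(2π·0.0922) = 1.151 m·K/W
ΣR = 0.008434 + 3.368×10^-4 + 0.8384 + 1.151 = 1.998 m·K/W
Q' = ΔT/ΣR = (416 °C − 31.6 °C)/1.998 = 192 W/m

Q' = 192 W/m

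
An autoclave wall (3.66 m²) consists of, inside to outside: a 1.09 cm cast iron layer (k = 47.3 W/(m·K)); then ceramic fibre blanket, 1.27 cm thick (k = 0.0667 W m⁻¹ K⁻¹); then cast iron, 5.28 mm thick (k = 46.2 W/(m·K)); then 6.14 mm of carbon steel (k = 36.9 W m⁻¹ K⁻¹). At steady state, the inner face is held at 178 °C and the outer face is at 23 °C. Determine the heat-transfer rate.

Q = 2.97 kW

Series thermal resistances, inner to outer:
  R_cast iron = L/(kA) = 0.0109/(47.3·3.66) = 6.296×10^-5 K/W
  R_ceramic fibre blanket = L/(kA) = 0.0127/(0.0667·3.66) = 0.05202 K/W
  R_cast iron = L/(kA) = 0.00528/(46.2·3.66) = 3.123×10^-5 K/W
  R_carbon steel = L/(kA) = 0.00614/(36.9·3.66) = 4.546×10^-5 K/W
ΣR = 6.296×10^-5 + 0.05202 + 3.123×10^-5 + 4.546×10^-5 = 0.05216 K/W
Q = ΔT/ΣR = (178 °C − 23 °C)/0.05216 = 2970 W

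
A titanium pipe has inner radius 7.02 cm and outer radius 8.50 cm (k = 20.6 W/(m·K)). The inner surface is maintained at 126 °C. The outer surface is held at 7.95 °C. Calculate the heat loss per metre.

Q' = 2πk·ΔT/ln(r₂/r₁) = 2π × 20.6 × 118.05 / ln(0.0850/0.0702) = 79900 W/m

Q' = 79.9 kW/m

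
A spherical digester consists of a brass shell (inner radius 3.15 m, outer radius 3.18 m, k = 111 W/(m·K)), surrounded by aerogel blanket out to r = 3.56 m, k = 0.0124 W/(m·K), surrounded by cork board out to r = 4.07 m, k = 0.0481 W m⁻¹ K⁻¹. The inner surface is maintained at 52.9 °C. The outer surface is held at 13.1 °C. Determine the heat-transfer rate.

Resistance network (inner→outer):
  R_brass = (1/3.15 − 1/3.18)/(4πk) = 0.002995/(4π·111) = 2.147×10^-6 K/W
  R_aerogel blanket = (1/3.18 − 1/3.56)/(4πk) = 0.03357/(4π·0.0124) = 0.2154 K/W
  R_cork board = (1/3.56 − 1/4.07)/(4πk) = 0.03520/(4π·0.0481) = 0.05823 K/W
ΣR = 2.147×10^-6 + 0.2154 + 0.05823 = 0.2736 K/W
Q = ΔT/ΣR = (52.9 °C − 13.1 °C)/0.2736 = 145 W

Q = 145 W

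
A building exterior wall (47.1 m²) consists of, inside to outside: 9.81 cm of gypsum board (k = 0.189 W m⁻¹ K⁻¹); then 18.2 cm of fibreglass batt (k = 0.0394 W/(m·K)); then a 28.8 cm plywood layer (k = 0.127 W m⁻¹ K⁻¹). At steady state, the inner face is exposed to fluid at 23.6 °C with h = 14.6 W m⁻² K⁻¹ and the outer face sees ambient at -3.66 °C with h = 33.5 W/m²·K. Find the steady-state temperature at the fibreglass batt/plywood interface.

T = 4.69 °C

Resistance network (inner→outer):
  R_conv,in = 1/(hA) = 1/(14.6·47.1) = 0.001454 K/W
  R_gypsum board = L/(kA) = 0.0981/(0.189·47.1) = 0.01102 K/W
  R_fibreglass batt = L/(kA) = 0.182/(0.0394·47.1) = 0.09807 K/W
  R_plywood = L/(kA) = 0.288/(0.127·47.1) = 0.04815 K/W
  R_conv,out = 1/(hA) = 1/(33.5·47.1) = 6.338×10^-4 K/W
ΣR = 0.001454 + 0.01102 + 0.09807 + 0.04815 + 6.338×10^-4 = 0.1593 K/W
Q = ΔT/ΣR = (23.6 °C − -3.66 °C)/0.1593 = 171.1 W
From the inner boundary to the fibreglass batt/plywood interface, ΣR_partial = 0.1105 K/W.
T_interface = T_in − Q·ΣR_partial = 23.6 °C − (171.1)(0.1105) = 4.69 °C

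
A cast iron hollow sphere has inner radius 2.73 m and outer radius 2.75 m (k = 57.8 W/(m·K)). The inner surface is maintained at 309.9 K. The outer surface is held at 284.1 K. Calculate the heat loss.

Q = 4πk·ΔT/(1/r₁ − 1/r₂) = 4π × 57.8 × 25.8 / (1/2.73 − 1/2.75) = 7.03×10^6 W

Q = 7030 kW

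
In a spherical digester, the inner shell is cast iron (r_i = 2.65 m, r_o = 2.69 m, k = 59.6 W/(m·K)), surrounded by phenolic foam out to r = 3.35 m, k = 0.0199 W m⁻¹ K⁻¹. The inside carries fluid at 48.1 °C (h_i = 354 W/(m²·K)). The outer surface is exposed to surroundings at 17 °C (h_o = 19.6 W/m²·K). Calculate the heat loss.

Q = 106 W

Resistance network (inner→outer):
  R_conv,in = 1/(4πr²h) = 1/(4π·2.65²·354) = 3.201×10^-5 K/W
  R_cast iron = (1/2.65 − 1/2.69)/(4πk) = 0.005611/(4π·59.6) = 7.492×10^-6 K/W
  R_phenolic foam = (1/2.69 − 1/3.35)/(4πk) = 0.07324/(4π·0.0199) = 0.2929 K/W
  R_conv,out = 1/(4πr²h) = 1/(4π·3.35²·19.6) = 3.618×10^-4 K/W
ΣR = 3.201×10^-5 + 7.492×10^-6 + 0.2929 + 3.618×10^-4 = 0.2933 K/W
Q = ΔT/ΣR = (48.1 °C − 17 °C)/0.2933 = 106 W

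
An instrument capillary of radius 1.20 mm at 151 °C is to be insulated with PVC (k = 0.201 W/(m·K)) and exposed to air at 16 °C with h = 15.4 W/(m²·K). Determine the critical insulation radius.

r_cr = 1.31 cm

For a cylinder, r_cr = k_ins/h = 0.201/15.4 = 0.0131 m = 1.31 cm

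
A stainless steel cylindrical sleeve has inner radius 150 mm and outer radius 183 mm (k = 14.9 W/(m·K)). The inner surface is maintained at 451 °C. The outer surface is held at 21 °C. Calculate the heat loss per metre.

Q' = 202 kW/m

Q' = 2πk·ΔT/ln(r₂/r₁) = 2π × 14.9 × 430 / ln(0.183/0.150) = 2.02×10^5 W/m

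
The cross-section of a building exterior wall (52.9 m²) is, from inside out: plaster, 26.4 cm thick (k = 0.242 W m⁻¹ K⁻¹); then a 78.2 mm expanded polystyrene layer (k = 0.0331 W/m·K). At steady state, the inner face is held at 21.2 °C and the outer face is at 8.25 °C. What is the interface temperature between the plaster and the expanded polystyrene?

Resistance network (inner→outer):
  R_plaster = L/(kA) = 0.264/(0.242·52.9) = 0.02062 K/W
  R_expanded polystyrene = L/(kA) = 0.0782/(0.0331·52.9) = 0.04466 K/W
ΣR = 0.02062 + 0.04466 = 0.06528 K/W
Q = ΔT/ΣR = (21.2 °C − 8.25 °C)/0.06528 = 198.4 W
From the inner boundary to the plaster/expanded polystyrene interface, ΣR_partial = 0.02062 K/W.
T_interface = T_in − Q·ΣR_partial = 21.2 °C − (198.4)(0.02062) = 17.1 °C

T = 17.1 °C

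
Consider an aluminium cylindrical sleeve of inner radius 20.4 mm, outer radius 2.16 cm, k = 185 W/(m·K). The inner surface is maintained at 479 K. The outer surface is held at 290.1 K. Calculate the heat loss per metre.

Q' = 2πk·ΔT/ln(r₂/r₁) = 2π × 185 × 188.9 / ln(0.0216/0.0204) = 3.84×10^6 W/m

Q' = 3840 kW/m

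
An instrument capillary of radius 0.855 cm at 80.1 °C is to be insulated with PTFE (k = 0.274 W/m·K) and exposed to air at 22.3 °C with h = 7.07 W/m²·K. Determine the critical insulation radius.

r_cr = 3.88 cm

For a cylinder, r_cr = k_ins/h = 0.274/7.07 = 0.0388 m = 3.88 cm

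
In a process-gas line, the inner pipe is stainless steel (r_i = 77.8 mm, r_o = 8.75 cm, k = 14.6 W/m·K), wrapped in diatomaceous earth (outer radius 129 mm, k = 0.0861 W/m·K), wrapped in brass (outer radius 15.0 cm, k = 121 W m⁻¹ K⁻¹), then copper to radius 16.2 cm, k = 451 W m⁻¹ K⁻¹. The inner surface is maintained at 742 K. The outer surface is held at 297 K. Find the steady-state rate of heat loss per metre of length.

Q' = 619 W/m

Resistance network (inner→outer):
  R'_stainless steel = ln(0.0875/0.0778)/(2πk) = 0.1175/(2π·14.6) = 0.001281 m·K/W
  R'_diatomaceous earth = ln(0.129/0.0875)/(2πk) = 0.3882/(2π·0.0861) = 0.7175 m·K/W
  R'_brass = ln(0.150/0.129)/(2πk) = 0.1508/(2π·121) = 1.984×10^-4 m·K/W
  R'_copper = ln(0.162/0.150)/(2πk) = 0.07696/(2π·451) = 2.716×10^-5 m·K/W
ΣR = 0.001281 + 0.7175 + 1.984×10^-4 + 2.716×10^-5 = 0.7190 m·K/W
Q' = ΔT/ΣR = (742 K − 297 K)/0.7190 = 619 W/m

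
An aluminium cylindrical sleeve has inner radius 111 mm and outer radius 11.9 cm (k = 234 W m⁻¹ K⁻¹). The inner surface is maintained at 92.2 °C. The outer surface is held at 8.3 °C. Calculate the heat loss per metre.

Q' = 1.77×10^6 W/m

Q' = 2πk·ΔT/ln(r₂/r₁) = 2π × 234 × 83.9 / ln(0.119/0.111) = 1.77×10^6 W/m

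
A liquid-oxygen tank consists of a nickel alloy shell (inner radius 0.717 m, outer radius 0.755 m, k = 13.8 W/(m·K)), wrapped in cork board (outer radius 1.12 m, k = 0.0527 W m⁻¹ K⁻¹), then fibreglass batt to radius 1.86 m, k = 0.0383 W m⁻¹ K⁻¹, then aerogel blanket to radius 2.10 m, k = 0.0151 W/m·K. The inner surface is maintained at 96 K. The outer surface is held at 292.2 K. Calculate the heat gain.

Q = 114 W

Treat each layer as a resistance in series:
  R_nickel alloy = (1/0.717 − 1/0.755)/(4πk) = 0.07020/(4π·13.8) = 4.048×10^-4 K/W
  R_cork board = (1/0.755 − 1/1.12)/(4πk) = 0.4316/(4π·0.0527) = 0.6518 K/W
  R_fibreglass batt = (1/1.12 − 1/1.86)/(4πk) = 0.3552/(4π·0.0383) = 0.7381 K/W
  R_aerogel blanket = (1/1.86 − 1/2.10)/(4πk) = 0.06144/(4π·0.0151) = 0.3238 K/W
ΣR = 4.048×10^-4 + 0.6518 + 0.7381 + 0.3238 = 1.714 K/W
Q = ΔT/ΣR = (96 K − 292.2 K)/1.714 = -114 W
(Negative Q ⇒ heat flows inward; heat gain = 114 W.)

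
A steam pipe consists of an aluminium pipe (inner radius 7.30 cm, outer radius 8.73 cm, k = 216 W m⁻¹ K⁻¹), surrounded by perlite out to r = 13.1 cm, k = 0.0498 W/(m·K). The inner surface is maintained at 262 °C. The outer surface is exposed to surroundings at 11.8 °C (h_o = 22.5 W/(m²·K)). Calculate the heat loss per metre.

Q' = 185 W/m

Series thermal resistances, inner to outer:
  R'_aluminium = ln(0.0873/0.0730)/(2πk) = 0.1789/(2π·216) = 1.318×10^-4 m·K/W
  R'_perlite = ln(0.131/0.0873)/(2πk) = 0.4058/(2π·0.0498) = 1.297 m·K/W
  R'_conv,out = 1/(2πr h) = 1/(2π·0.131·22.5) = 0.05400 m·K/W
ΣR = 1.318×10^-4 + 1.297 + 0.05400 = 1.351 m·K/W
Q' = ΔT/ΣR = (262 °C − 11.8 °C)/1.351 = 185 W/m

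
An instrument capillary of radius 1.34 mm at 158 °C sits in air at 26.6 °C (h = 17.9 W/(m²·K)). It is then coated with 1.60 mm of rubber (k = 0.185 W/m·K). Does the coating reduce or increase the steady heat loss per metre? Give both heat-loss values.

increases: 19.8 → 35.5 W/m

Critical radius for a cylinder: r_cr = k/h = 0.0103 m = 1.03 cm.
Outer radius after coating: r₂ = 0.00134 + 0.00160 = 0.00294 m.
Since r₁ < r_cr and r₂ ≤ r_cr, the coating moves toward the maximum at r_cr — heat loss rises.
Bare: R = 1/(2πr₁h) = 6.635 m·K/W; Q = 131.4/6.635 = 19.8 W/m.
Coated: R = R_cond + R_conv = 3.700 m·K/W; Q = 131.4/3.700 = 35.5 W/m.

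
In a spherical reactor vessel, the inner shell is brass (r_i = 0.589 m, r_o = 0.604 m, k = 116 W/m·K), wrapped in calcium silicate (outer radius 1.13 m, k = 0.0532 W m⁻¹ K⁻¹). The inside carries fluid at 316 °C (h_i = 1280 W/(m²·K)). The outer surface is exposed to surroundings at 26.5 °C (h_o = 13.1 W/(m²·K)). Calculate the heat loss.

Treat each layer as a resistance in series:
  R_conv,in = 1/(4πr²h) = 1/(4π·0.589²·1280) = 1.792×10^-4 K/W
  R_brass = (1/0.589 − 1/0.604)/(4πk) = 0.04216/(4π·116) = 2.892×10^-5 K/W
  R_calcium silicate = (1/0.604 − 1/1.13)/(4πk) = 0.7707/(4π·0.0532) = 1.153 K/W
  R_conv,out = 1/(4πr²h) = 1/(4π·1.13²·13.1) = 0.004757 K/W
ΣR = 1.792×10^-4 + 2.892×10^-5 + 1.153 + 0.004757 = 1.158 K/W
Q = ΔT/ΣR = (316 °C − 26.5 °C)/1.158 = 250 W

Q = 250 W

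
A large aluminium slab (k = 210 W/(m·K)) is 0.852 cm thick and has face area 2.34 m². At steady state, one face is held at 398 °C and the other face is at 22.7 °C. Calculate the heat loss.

Q = 2.16×10^7 W

Q = kA·ΔT/L = 210 × 2.34 × |398 °C − 22.7 °C| / 0.00852 = 2.16×10^7 W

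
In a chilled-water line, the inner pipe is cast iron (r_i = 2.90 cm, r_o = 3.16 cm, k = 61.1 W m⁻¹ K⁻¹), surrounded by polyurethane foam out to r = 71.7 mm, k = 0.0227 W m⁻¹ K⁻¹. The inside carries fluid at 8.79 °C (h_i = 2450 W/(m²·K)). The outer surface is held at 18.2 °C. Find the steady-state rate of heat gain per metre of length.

Series thermal resistances, inner to outer:
  R'_conv,in = 1/(2πr h) = 1/(2π·0.0290·2450) = 0.002240 m·K/W
  R'_cast iron = ln(0.0316/0.0290)/(2πk) = 0.08586/(2π·61.1) = 2.237×10^-4 m·K/W
  R'_polyurethane foam = ln(0.0717/0.0316)/(2πk) = 0.8193/(2π·0.0227) = 5.745 m·K/W
ΣR = 0.002240 + 2.237×10^-4 + 5.745 = 5.747 m·K/W
Q' = ΔT/ΣR = (8.79 °C − 18.2 °C)/5.747 = -1.64 W/m
(Negative Q' ⇒ heat flows inward; heat gain = 1.64 W/m.)

Q' = 1.64 W/m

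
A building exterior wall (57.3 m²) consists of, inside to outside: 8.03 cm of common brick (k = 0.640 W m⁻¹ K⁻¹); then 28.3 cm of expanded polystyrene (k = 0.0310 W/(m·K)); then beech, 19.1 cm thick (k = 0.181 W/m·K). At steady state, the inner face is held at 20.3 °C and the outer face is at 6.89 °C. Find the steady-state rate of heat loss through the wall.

Series thermal resistances, inner to outer:
  R_common brick = L/(kA) = 0.0803/(0.640·57.3) = 0.002190 K/W
  R_expanded polystyrene = L/(kA) = 0.283/(0.0310·57.3) = 0.1593 K/W
  R_beech = L/(kA) = 0.191/(0.181·57.3) = 0.01842 K/W
ΣR = 0.002190 + 0.1593 + 0.01842 = 0.1799 K/W
Q = ΔT/ΣR = (20.3 °C − 6.89 °C)/0.1799 = 74.5 W

Q = 74.5 W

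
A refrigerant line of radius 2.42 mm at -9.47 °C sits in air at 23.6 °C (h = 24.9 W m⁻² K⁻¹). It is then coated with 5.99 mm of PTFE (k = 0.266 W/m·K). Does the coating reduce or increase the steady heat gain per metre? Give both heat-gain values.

Critical radius for a cylinder: r_cr = k/h = 0.0107 m = 1.07 cm.
Outer radius after coating: r₂ = 0.00242 + 0.00599 = 0.00841 m.
Since r₁ < r_cr and r₂ ≤ r_cr, the coating moves toward the maximum at r_cr — heat gain rises.
Bare: R = 1/(2πr₁h) = 2.641 m·K/W; Q = 33.07/2.641 = 12.5 W/m.
Coated: R = R_cond + R_conv = 1.505 m·K/W; Q = 33.07/1.505 = 22.0 W/m.

increases: 12.5 → 22.0 W/m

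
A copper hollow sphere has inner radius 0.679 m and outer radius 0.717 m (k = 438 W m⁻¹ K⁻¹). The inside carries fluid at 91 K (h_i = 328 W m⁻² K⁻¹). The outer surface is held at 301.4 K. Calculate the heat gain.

Series thermal resistances, inner to outer:
  R_conv,in = 1/(4πr²h) = 1/(4π·0.679²·328) = 5.262×10^-4 K/W
  R_copper = (1/0.679 − 1/0.717)/(4πk) = 0.07805/(4π·438) = 1.418×10^-5 K/W
ΣR = 5.262×10^-4 + 1.418×10^-5 = 5.404×10^-4 K/W
Q = ΔT/ΣR = (91 K − 301.4 K)/5.404×10^-4 = -3.89×10^5 W
(Negative Q ⇒ heat flows inward; heat gain = 3.89×10^5 W.)

Q = 3.89×10^5 W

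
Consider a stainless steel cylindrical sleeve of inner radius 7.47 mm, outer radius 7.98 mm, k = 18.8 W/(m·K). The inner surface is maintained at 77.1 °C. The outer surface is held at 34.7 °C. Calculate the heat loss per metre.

Q' = 75.8 kW/m

Q' = 2πk·ΔT/ln(r₂/r₁) = 2π × 18.8 × 42.4 / ln(0.00798/0.00747) = 75800 W/m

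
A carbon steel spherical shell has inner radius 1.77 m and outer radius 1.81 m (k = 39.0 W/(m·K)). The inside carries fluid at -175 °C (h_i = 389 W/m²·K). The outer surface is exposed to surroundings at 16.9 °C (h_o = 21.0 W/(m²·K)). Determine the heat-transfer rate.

Q = 1.54×10^5 W

Resistance network (inner→outer):
  R_conv,in = 1/(4πr²h) = 1/(4π·1.77²·389) = 6.530×10^-5 K/W
  R_carbon steel = (1/1.77 − 1/1.81)/(4πk) = 0.01249/(4π·39.0) = 2.548×10^-5 K/W
  R_conv,out = 1/(4πr²h) = 1/(4π·1.81²·21.0) = 0.001157 K/W
ΣR = 6.530×10^-5 + 2.548×10^-5 + 0.001157 = 0.001248 K/W
Q = ΔT/ΣR = (-175 °C − 16.9 °C)/0.001248 = -1.54×10^5 W
(Negative Q ⇒ heat flows inward; heat gain = 1.54×10^5 W.)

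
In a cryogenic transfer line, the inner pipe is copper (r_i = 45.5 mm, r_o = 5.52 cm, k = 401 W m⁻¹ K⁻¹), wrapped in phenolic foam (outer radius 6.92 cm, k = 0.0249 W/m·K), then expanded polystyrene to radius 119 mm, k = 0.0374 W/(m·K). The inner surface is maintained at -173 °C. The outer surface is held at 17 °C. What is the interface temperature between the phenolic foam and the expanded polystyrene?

Treat each layer as a resistance in series:
  R'_copper = ln(0.0552/0.0455)/(2πk) = 0.1933/(2π·401) = 7.670×10^-5 m·K/W
  R'_phenolic foam = ln(0.0692/0.0552)/(2πk) = 0.2260/(2π·0.0249) = 1.445 m·K/W
  R'_expanded polystyrene = ln(0.119/0.0692)/(2πk) = 0.5421/(2π·0.0374) = 2.307 m·K/W
ΣR = 7.670×10^-5 + 1.445 + 2.307 = 3.752 m·K/W
Q' = ΔT/ΣR = (-173 °C − 17 °C)/3.752 = -50.64 W/m
From the inner boundary to the phenolic foam/expanded polystyrene interface, ΣR_partial = 1.445 m·K/W.
T_interface = T_in − Q'·ΣR_partial = -173 °C − (-50.64)(1.445) = -99.8 °C

T = -99.8 °C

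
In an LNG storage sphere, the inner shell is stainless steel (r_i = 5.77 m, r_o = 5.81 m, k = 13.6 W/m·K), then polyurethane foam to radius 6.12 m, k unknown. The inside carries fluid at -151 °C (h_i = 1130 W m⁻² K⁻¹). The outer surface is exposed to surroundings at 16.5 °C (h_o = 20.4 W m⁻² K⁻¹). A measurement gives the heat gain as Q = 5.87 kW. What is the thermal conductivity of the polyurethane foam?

ΣR = ΔT/Q = |-151 − 16.5|/5870 = 0.02853 K/W
Known resistances:
  R_conv,in = 1/(4πr²h) = 1/(4π·5.77²·1130) = 2.115×10^-6 K/W
  R_stainless steel = (1/5.77 − 1/5.81)/(4πk) = 0.001193/(4π·13.6) = 6.982×10^-6 K/W
  R_conv,out = 1/(4πr²h) = 1/(4π·6.12²·20.4) = 1.041×10^-4 K/W
R_polyurethane foam = ΣR − ΣR_known = 0.02853 − 1.132×10^-4 = 0.02842 K/W
(1/r₁−1/r₂)/(4πk) = 0.02842 ⇒ k = 0.008718/(4π·0.02842) = 0.0244 W/m·K

k = 0.0244 W/m·K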